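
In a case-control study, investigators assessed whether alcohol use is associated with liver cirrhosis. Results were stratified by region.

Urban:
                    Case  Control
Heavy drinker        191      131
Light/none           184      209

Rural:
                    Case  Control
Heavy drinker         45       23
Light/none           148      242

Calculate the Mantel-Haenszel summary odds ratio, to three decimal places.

1.935

OR_MH = Σ(aᵢdᵢ/nᵢ) / Σ(bᵢcᵢ/nᵢ), where nᵢ is the stratum total.
Stratum 1 (Urban): n = 715; a·d/n = 191·209/715 = 55.8308; b·c/n = 131·184/715 = 33.7119
Stratum 2 (Rural): n = 458; a·d/n = 45·242/458 = 23.7773; b·c/n = 23·148/458 = 7.4323
OR_MH = (55.8308 + 23.7773) / (33.7119 + 7.4323) = 79.6081 / 41.1442 = 1.93485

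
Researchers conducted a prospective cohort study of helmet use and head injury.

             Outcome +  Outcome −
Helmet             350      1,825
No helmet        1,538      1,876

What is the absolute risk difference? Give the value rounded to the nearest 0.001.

Cells: a = 350, b = 1825, c = 1538, d = 1876.
Risk in exposed = 350/2175 = 0.160920; risk in unexposed = 1538/3414 = 0.450498.
Risk difference = 0.160920 − 0.450498 = -0.289578

-0.290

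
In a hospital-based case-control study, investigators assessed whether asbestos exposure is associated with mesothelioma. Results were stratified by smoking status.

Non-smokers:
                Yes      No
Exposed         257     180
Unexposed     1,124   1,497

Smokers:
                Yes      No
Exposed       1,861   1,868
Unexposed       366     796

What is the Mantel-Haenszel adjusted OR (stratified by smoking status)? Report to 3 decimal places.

2.082

OR_MH = Σ(aᵢdᵢ/nᵢ) / Σ(bᵢcᵢ/nᵢ), where nᵢ is the stratum total.
Stratum 1 (Non-smokers): n = 3058; a·d/n = 257·1497/3058 = 125.8107; b·c/n = 180·1124/3058 = 66.1609
Stratum 2 (Smokers): n = 4891; a·d/n = 1861·796/4891 = 302.8738; b·c/n = 1868·366/4891 = 139.7849
OR_MH = (125.8107 + 302.8738) / (66.1609 + 139.7849) = 428.6845 / 205.9458 = 2.08154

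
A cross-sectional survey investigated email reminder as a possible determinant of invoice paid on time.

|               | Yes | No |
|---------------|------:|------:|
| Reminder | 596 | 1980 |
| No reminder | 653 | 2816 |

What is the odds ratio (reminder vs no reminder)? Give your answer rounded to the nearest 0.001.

Cells: a = 596, b = 1980, c = 653, d = 2816.
OR = (a·d)/(b·c) = (596 × 2816) / (1980 × 653) = 1678336 / 1292940 = 1.29808
The odds of invoice paid on time are about 1.30 times as high in the reminder group.

1.298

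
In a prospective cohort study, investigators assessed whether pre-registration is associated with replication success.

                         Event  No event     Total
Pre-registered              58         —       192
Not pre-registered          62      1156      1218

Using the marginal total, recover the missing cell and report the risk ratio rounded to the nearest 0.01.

The missing cell is in the exposed row: 192 − 58 = 134.
So a = 58, b = 134, c = 62, d = 1156.
RR = [a/(a+b)] / [c/(c+d)] = (58/192) / (62/1218) = 0.30208/0.05090 = 5.93448

5.93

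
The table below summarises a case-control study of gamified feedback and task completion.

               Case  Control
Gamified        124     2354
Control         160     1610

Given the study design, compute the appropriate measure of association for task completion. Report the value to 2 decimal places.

0.53

Cells: a = 124, b = 2354, c = 160, d = 1610.
This is a case-control study: participants were sampled on outcome status, so risks in the source population cannot be estimated directly — relative risk is not valid here. The odds ratio is the appropriate measure.
OR = (a·d)/(b·c) = (124 × 1610) / (2354 × 160) = 199640 / 376640 = 0.53006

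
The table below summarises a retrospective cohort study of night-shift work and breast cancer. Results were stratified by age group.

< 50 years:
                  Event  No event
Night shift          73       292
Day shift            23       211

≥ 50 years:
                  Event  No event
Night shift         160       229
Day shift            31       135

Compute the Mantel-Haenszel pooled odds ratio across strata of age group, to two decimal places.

OR_MH = Σ(aᵢdᵢ/nᵢ) / Σ(bᵢcᵢ/nᵢ), where nᵢ is the stratum total.
Stratum 1 (< 50 years): n = 599; a·d/n = 73·211/599 = 25.7145; b·c/n = 292·23/599 = 11.2120
Stratum 2 (≥ 50 years): n = 555; a·d/n = 160·135/555 = 38.9189; b·c/n = 229·31/555 = 12.7910
OR_MH = (25.7145 + 38.9189) / (11.2120 + 12.7910) = 64.6334 / 24.0030 = 2.69272

2.69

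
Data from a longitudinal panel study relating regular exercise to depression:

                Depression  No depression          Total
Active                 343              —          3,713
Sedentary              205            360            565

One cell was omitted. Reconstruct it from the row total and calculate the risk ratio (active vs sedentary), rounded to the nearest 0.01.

0.25

The missing cell is in the exposed row: 3713 − 343 = 3370.
So a = 343, b = 3370, c = 205, d = 360.
RR = [a/(a+b)] / [c/(c+d)] = (343/3713) / (205/565) = 0.09238/0.36283 = 0.25460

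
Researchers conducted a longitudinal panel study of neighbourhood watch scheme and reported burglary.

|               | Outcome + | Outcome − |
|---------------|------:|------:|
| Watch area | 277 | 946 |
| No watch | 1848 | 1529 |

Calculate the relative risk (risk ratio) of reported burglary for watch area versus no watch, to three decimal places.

Cells: a = 277, b = 946, c = 1848, d = 1529.
Risk in exposed = 277/1223 = 0.22649; risk in unexposed = 1848/3377 = 0.54723.
RR = 0.22649 / 0.54723 = 0.41389
The risk is 59% lower among the exposed than among the unexposed.

0.414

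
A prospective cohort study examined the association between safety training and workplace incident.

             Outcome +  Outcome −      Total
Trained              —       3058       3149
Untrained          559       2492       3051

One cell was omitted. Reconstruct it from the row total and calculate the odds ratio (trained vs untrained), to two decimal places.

The missing cell is in the exposed row: 3149 − 3058 = 91.
So a = 91, b = 3058, c = 559, d = 2492.
OR = (a·d)/(b·c) = (91 × 2492) / (3058 × 559) = 226772 / 1709422 = 0.13266

0.13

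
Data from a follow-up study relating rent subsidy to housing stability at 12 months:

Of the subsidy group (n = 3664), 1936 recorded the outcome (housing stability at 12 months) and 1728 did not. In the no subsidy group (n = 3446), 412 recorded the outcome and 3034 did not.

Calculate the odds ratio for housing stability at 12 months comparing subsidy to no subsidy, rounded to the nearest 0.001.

From the description: a = 1936, b = 1728, c = 412, d = 3034.
OR = (a·d)/(b·c) = (1936 × 3034) / (1728 × 412) = 5873824 / 711936 = 8.25049
The odds of housing stability at 12 months are about 8.25 times as high in the subsidy group.

8.250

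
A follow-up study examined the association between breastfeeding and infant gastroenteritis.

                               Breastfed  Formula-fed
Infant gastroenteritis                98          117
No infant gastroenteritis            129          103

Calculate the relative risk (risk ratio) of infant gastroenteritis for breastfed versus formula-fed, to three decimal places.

0.812

Reading the table with exposure as columns: a = 98 (Breastfed, case), b = 129 (Breastfed, non-case), c = 117 (Formula-fed, case), d = 103.
Risk in exposed = 98/227 = 0.43172; risk in unexposed = 117/220 = 0.53182.
RR = 0.43172 / 0.53182 = 0.81178
The risk is 19% lower among the exposed than among the unexposed.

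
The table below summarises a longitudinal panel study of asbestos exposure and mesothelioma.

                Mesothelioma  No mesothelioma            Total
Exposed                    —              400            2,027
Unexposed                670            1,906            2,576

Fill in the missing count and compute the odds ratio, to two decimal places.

11.57

The missing cell is in the exposed row: 2027 − 400 = 1627.
So a = 1627, b = 400, c = 670, d = 1906.
OR = (a·d)/(b·c) = (1627 × 1906) / (400 × 670) = 3101062 / 268000 = 11.57113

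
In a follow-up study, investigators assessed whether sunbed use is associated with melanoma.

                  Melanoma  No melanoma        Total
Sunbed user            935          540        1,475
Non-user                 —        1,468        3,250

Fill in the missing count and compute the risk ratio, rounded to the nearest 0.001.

1.156

The missing cell is in the unexposed row: 3250 − 1468 = 1782.
So a = 935, b = 540, c = 1782, d = 1468.
RR = [a/(a+b)] / [c/(c+d)] = (935/1475) / (1782/3250) = 0.63390/0.54831 = 1.15610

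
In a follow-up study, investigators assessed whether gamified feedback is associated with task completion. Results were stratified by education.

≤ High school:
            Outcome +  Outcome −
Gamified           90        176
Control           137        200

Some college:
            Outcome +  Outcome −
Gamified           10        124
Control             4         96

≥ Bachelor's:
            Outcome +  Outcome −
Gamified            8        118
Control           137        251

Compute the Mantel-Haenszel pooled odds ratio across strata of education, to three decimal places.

OR_MH = Σ(aᵢdᵢ/nᵢ) / Σ(bᵢcᵢ/nᵢ), where nᵢ is the stratum total.
Stratum 1 (≤ High school): n = 603; a·d/n = 90·200/603 = 29.8507; b·c/n = 176·137/603 = 39.9867
Stratum 2 (Some college): n = 234; a·d/n = 10·96/234 = 4.1026; b·c/n = 124·4/234 = 2.1197
Stratum 3 (≥ Bachelor's): n = 514; a·d/n = 8·251/514 = 3.9066; b·c/n = 118·137/514 = 31.4514
OR_MH = (29.8507 + 4.1026 + 3.9066) / (39.9867 + 2.1197 + 31.4514) = 37.8599 / 73.5578 = 0.51470

0.515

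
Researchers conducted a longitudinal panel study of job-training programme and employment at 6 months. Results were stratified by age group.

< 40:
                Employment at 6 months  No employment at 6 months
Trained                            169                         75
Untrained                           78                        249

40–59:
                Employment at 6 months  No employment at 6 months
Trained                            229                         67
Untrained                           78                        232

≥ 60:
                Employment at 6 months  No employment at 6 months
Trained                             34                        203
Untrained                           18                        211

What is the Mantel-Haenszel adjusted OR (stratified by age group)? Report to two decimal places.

OR_MH = Σ(aᵢdᵢ/nᵢ) / Σ(bᵢcᵢ/nᵢ), where nᵢ is the stratum total.
Stratum 1 (< 40): n = 571; a·d/n = 169·249/571 = 73.6970; b·c/n = 75·78/571 = 10.2452
Stratum 2 (40–59): n = 606; a·d/n = 229·232/606 = 87.6700; b·c/n = 67·78/606 = 8.6238
Stratum 3 (≥ 60): n = 466; a·d/n = 34·211/466 = 15.3948; b·c/n = 203·18/466 = 7.8412
OR_MH = (73.6970 + 87.6700 + 15.3948) / (10.2452 + 8.6238 + 7.8412) = 176.7618 / 26.7101 = 6.61778

6.62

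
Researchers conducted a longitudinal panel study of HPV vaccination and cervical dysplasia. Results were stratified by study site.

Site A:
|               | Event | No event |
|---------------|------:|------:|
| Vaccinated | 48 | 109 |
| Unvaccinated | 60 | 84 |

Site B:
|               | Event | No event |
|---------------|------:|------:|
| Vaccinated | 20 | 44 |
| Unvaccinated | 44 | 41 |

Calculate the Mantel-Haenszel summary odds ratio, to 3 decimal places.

0.544

OR_MH = Σ(aᵢdᵢ/nᵢ) / Σ(bᵢcᵢ/nᵢ), where nᵢ is the stratum total.
Stratum 1 (Site A): n = 301; a·d/n = 48·84/301 = 13.3953; b·c/n = 109·60/301 = 21.7276
Stratum 2 (Site B): n = 149; a·d/n = 20·41/149 = 5.5034; b·c/n = 44·44/149 = 12.9933
OR_MH = (13.3953 + 5.5034) / (21.7276 + 12.9933) = 18.8987 / 34.7209 = 0.54430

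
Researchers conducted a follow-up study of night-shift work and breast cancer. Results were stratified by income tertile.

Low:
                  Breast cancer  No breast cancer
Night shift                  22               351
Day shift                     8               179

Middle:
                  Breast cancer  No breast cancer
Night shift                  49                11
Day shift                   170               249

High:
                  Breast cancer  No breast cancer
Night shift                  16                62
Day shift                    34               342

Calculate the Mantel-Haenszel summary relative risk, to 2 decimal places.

RR_MH = Σ(aᵢ·n₀ᵢ/nᵢ) / Σ(cᵢ·n₁ᵢ/nᵢ), with n₁ᵢ = aᵢ+bᵢ (exposed), n₀ᵢ = cᵢ+dᵢ (unexposed), nᵢ = n₁ᵢ+n₀ᵢ.
Stratum 1 (Low): n₁ = 373, n₀ = 187, n = 560; a·n₀/n = 22·187/560 = 7.3464; c·n₁/n = 8·373/560 = 5.3286
Stratum 2 (Middle): n₁ = 60, n₀ = 419, n = 479; a·n₀/n = 49·419/479 = 42.8622; c·n₁/n = 170·60/479 = 21.2944
Stratum 3 (High): n₁ = 78, n₀ = 376, n = 454; a·n₀/n = 16·376/454 = 13.2511; c·n₁/n = 34·78/454 = 5.8414
RR_MH = (7.3464 + 42.8622 + 13.2511) / (5.3286 + 21.2944 + 5.8414) = 63.4597 / 32.4643 = 1.95475

1.95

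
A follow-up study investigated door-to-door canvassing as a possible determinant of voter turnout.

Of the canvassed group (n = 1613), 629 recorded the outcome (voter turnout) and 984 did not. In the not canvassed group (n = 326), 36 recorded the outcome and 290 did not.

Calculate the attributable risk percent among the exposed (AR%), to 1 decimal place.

71.7

From the description: a = 629, b = 984, c = 36, d = 290.
Risk in exposed = 629/1613 = 0.38996; risk in unexposed = 36/326 = 0.11043.
RR = 0.38996/0.11043 = 3.53127
AR% = (RR − 1)/RR × 100 = (3.53127 − 1)/3.53127 × 100 = 71.6816%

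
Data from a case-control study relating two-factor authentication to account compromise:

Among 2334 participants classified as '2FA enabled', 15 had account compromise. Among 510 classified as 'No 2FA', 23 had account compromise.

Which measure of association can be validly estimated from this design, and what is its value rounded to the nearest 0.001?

From the description: a = 15, b = 2319, c = 23, d = 487.
This is a case-control study: participants were sampled on outcome status, so risks in the source population cannot be estimated directly — relative risk is not valid here. The odds ratio is the appropriate measure.
OR = (a·d)/(b·c) = (15 × 487) / (2319 × 23) = 7305 / 53337 = 0.13696

0.137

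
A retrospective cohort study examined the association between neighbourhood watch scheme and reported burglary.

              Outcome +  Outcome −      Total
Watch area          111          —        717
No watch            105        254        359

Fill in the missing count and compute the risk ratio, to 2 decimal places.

The missing cell is in the exposed row: 717 − 111 = 606.
So a = 111, b = 606, c = 105, d = 254.
RR = [a/(a+b)] / [c/(c+d)] = (111/717) / (105/359) = 0.15481/0.29248 = 0.52931

0.53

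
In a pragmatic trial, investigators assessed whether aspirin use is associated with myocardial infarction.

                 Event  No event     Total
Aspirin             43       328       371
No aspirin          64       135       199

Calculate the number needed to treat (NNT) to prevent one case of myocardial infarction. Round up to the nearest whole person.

Risk in treated group = 43/371 = 0.11590; risk in control = 64/199 = 0.32161.
Absolute risk reduction = 0.32161 − 0.11590 = 0.20571
NNT = 1 / ARR = 1 / 0.20571 = 4.861 → round up → 5

5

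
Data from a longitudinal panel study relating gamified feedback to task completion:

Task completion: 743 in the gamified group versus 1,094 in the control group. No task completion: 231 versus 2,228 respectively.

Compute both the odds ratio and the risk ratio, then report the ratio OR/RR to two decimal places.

2.83

From the description: a = 743, b = 231, c = 1094, d = 2228.
OR = (743·2228)/(231·1094) = 1655404/252714 = 6.55050
Risk in exposed = 743/974 = 0.76283; risk in unexposed = 1094/3322 = 0.32932; RR = 2.31639
OR/RR = 6.55050 / 2.31639 = 2.82789
The outcome is not rare, so the OR lies further from 1 than the RR.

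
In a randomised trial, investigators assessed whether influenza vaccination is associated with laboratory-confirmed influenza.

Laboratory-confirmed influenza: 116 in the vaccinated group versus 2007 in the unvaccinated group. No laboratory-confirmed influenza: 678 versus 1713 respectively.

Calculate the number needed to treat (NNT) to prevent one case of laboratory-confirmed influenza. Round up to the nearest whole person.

3

Risk in treated group = 116/794 = 0.14610; risk in control = 2007/3720 = 0.53952.
Absolute risk reduction = 0.53952 − 0.14610 = 0.39342
NNT = 1 / ARR = 1 / 0.39342 = 2.542 → round up → 3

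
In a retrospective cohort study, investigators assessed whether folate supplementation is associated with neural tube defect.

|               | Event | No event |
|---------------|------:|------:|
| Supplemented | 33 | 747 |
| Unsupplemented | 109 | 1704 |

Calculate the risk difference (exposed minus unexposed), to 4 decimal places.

-0.0178

Cells: a = 33, b = 747, c = 109, d = 1704.
Risk in exposed = 33/780 = 0.042308; risk in unexposed = 109/1813 = 0.060121.
Risk difference = 0.042308 − 0.060121 = -0.017814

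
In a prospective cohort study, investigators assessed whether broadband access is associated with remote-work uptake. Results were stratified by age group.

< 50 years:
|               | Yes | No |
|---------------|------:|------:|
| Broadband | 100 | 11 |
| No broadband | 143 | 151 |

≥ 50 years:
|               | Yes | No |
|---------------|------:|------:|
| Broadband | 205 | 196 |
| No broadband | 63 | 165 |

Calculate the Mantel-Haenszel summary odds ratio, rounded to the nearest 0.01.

OR_MH = Σ(aᵢdᵢ/nᵢ) / Σ(bᵢcᵢ/nᵢ), where nᵢ is the stratum total.
Stratum 1 (< 50 years): n = 405; a·d/n = 100·151/405 = 37.2840; b·c/n = 11·143/405 = 3.8840
Stratum 2 (≥ 50 years): n = 629; a·d/n = 205·165/629 = 53.7758; b·c/n = 196·63/629 = 19.6312
OR_MH = (37.2840 + 53.7758) / (3.8840 + 19.6312) = 91.0598 / 23.5151 = 3.87239

3.87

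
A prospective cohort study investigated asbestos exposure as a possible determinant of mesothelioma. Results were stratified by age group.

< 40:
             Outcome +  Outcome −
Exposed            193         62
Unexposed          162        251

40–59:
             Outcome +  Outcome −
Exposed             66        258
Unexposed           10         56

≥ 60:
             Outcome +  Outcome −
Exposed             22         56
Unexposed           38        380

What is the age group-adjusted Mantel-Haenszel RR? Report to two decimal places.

1.96

RR_MH = Σ(aᵢ·n₀ᵢ/nᵢ) / Σ(cᵢ·n₁ᵢ/nᵢ), with n₁ᵢ = aᵢ+bᵢ (exposed), n₀ᵢ = cᵢ+dᵢ (unexposed), nᵢ = n₁ᵢ+n₀ᵢ.
Stratum 1 (< 40): n₁ = 255, n₀ = 413, n = 668; a·n₀/n = 193·413/668 = 119.3249; c·n₁/n = 162·255/668 = 61.8413
Stratum 2 (40–59): n₁ = 324, n₀ = 66, n = 390; a·n₀/n = 66·66/390 = 11.1692; c·n₁/n = 10·324/390 = 8.3077
Stratum 3 (≥ 60): n₁ = 78, n₀ = 418, n = 496; a·n₀/n = 22·418/496 = 18.5403; c·n₁/n = 38·78/496 = 5.9758
RR_MH = (119.3249 + 11.1692 + 18.5403) / (61.8413 + 8.3077 + 5.9758) = 149.0344 / 76.1248 = 1.95776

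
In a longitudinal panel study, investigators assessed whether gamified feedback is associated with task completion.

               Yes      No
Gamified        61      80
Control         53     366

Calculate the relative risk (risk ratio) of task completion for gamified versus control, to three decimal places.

3.420

Cells: a = 61, b = 80, c = 53, d = 366.
Risk in exposed = 61/141 = 0.43262; risk in unexposed = 53/419 = 0.12649.
RR = 0.43262 / 0.12649 = 3.42018
The risk among the exposed is 3.42 times that among the unexposed.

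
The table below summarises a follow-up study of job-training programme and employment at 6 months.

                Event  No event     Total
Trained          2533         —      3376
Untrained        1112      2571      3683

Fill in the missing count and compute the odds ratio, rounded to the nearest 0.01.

The missing cell is in the exposed row: 3376 − 2533 = 843.
So a = 2533, b = 843, c = 1112, d = 2571.
OR = (a·d)/(b·c) = (2533 × 2571) / (843 × 1112) = 6512343 / 937416 = 6.94712

6.95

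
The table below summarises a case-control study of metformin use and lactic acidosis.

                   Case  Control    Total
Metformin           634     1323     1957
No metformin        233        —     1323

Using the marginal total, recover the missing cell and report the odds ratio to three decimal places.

The missing cell is in the unexposed row: 1323 − 233 = 1090.
So a = 634, b = 1323, c = 233, d = 1090.
OR = (a·d)/(b·c) = (634 × 1090) / (1323 × 233) = 691060 / 308259 = 2.24182

2.242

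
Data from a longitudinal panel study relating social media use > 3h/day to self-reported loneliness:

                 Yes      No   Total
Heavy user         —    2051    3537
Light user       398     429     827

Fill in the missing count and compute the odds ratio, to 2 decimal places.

0.78

The missing cell is in the exposed row: 3537 − 2051 = 1486.
So a = 1486, b = 2051, c = 398, d = 429.
OR = (a·d)/(b·c) = (1486 × 429) / (2051 × 398) = 637494 / 816298 = 0.78096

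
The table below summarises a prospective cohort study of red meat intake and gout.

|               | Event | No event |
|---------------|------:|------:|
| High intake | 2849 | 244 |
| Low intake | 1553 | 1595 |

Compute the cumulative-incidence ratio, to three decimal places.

Cells: a = 2849, b = 244, c = 1553, d = 1595.
Risk in exposed = 2849/3093 = 0.92111; risk in unexposed = 1553/3148 = 0.49333.
RR = 0.92111 / 0.49333 = 1.86714
The risk among the exposed is 1.87 times that among the unexposed.

1.867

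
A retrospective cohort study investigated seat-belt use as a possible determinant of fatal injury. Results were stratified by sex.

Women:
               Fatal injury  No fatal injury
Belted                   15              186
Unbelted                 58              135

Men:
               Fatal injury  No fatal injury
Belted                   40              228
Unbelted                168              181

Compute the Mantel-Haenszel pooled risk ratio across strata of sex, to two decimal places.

0.29

RR_MH = Σ(aᵢ·n₀ᵢ/nᵢ) / Σ(cᵢ·n₁ᵢ/nᵢ), with n₁ᵢ = aᵢ+bᵢ (exposed), n₀ᵢ = cᵢ+dᵢ (unexposed), nᵢ = n₁ᵢ+n₀ᵢ.
Stratum 1 (Women): n₁ = 201, n₀ = 193, n = 394; a·n₀/n = 15·193/394 = 7.3477; c·n₁/n = 58·201/394 = 29.5888
Stratum 2 (Men): n₁ = 268, n₀ = 349, n = 617; a·n₀/n = 40·349/617 = 22.6256; c·n₁/n = 168·268/617 = 72.9724
RR_MH = (7.3477 + 22.6256) / (29.5888 + 72.9724) = 29.9733 / 102.5613 = 0.29225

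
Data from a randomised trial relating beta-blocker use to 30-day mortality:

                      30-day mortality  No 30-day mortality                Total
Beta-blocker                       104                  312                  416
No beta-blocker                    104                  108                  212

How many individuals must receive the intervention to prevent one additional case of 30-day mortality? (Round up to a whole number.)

Risk in treated group = 104/416 = 0.25000; risk in control = 104/212 = 0.49057.
Absolute risk reduction = 0.49057 − 0.25000 = 0.24057
NNT = 1 / ARR = 1 / 0.24057 = 4.157 → round up → 5

5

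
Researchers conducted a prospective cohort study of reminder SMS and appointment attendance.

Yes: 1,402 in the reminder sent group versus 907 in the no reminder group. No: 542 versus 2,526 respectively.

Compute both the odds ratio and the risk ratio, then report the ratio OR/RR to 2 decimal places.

From the description: a = 1402, b = 542, c = 907, d = 2526.
OR = (1402·2526)/(542·907) = 3541452/491594 = 7.20402
Risk in exposed = 1402/1944 = 0.72119; risk in unexposed = 907/3433 = 0.26420; RR = 2.72972
OR/RR = 7.20402 / 2.72972 = 2.63910
The outcome is not rare, so the OR lies further from 1 than the RR.

2.64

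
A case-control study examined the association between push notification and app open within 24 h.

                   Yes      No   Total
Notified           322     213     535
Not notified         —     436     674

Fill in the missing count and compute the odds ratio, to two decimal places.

2.77

The missing cell is in the unexposed row: 674 − 436 = 238.
So a = 322, b = 213, c = 238, d = 436.
OR = (a·d)/(b·c) = (322 × 436) / (213 × 238) = 140392 / 50694 = 2.76940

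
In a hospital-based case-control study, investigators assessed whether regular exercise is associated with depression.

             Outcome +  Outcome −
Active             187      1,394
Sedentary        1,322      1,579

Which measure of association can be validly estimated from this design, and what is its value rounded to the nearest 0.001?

Cells: a = 187, b = 1394, c = 1322, d = 1579.
This is a hospital-based case-control study: participants were sampled on outcome status, so risks in the source population cannot be estimated directly — relative risk is not valid here. The odds ratio is the appropriate measure.
OR = (a·d)/(b·c) = (187 × 1579) / (1394 × 1322) = 295273 / 1842868 = 0.16022

0.160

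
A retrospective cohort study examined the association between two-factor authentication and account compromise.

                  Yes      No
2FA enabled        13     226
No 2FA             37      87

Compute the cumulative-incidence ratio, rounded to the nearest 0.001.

Cells: a = 13, b = 226, c = 37, d = 87.
Risk in exposed = 13/239 = 0.05439; risk in unexposed = 37/124 = 0.29839.
RR = 0.05439 / 0.29839 = 0.18229
The risk is 82% lower among the exposed than among the unexposed.

0.182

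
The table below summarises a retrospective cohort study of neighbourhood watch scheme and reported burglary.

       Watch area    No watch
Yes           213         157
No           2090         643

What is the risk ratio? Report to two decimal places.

Reading the table with exposure as columns: a = 213 (Watch area, case), b = 2090 (Watch area, non-case), c = 157 (No watch, case), d = 643.
Risk in exposed = 213/2303 = 0.09249; risk in unexposed = 157/800 = 0.19625.
RR = 0.09249 / 0.19625 = 0.47128
The risk is 53% lower among the exposed than among the unexposed.

0.47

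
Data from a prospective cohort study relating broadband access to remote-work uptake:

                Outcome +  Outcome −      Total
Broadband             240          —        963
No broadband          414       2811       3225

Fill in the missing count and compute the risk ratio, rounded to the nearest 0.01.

The missing cell is in the exposed row: 963 − 240 = 723.
So a = 240, b = 723, c = 414, d = 2811.
RR = [a/(a+b)] / [c/(c+d)] = (240/963) / (414/3225) = 0.24922/0.12837 = 1.94140

1.94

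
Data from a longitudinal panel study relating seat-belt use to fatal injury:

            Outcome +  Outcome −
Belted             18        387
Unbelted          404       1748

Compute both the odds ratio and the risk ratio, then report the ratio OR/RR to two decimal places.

0.85

Cells: a = 18, b = 387, c = 404, d = 1748.
OR = (18·1748)/(387·404) = 31464/156348 = 0.20124
Risk in exposed = 18/405 = 0.04444; risk in unexposed = 404/2152 = 0.18773; RR = 0.23674
OR/RR = 0.20124 / 0.23674 = 0.85005
The outcome is not rare, so the OR lies further from 1 than the RR.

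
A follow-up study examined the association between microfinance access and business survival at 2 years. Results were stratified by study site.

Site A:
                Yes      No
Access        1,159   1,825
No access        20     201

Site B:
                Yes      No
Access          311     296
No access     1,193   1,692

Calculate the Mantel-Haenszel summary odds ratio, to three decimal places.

OR_MH = Σ(aᵢdᵢ/nᵢ) / Σ(bᵢcᵢ/nᵢ), where nᵢ is the stratum total.
Stratum 1 (Site A): n = 3205; a·d/n = 1159·201/3205 = 72.6861; b·c/n = 1825·20/3205 = 11.3885
Stratum 2 (Site B): n = 3492; a·d/n = 311·1692/3492 = 150.6907; b·c/n = 296·1193/3492 = 101.1249
OR_MH = (72.6861 + 150.6907) / (11.3885 + 101.1249) = 223.3768 / 112.5133 = 1.98534

1.985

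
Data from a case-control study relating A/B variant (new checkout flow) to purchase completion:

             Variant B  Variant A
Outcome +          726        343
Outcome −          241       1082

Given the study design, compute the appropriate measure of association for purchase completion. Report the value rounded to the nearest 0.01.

Reading the table with exposure as columns: a = 726 (Variant B, case), b = 241 (Variant B, non-case), c = 343 (Variant A, case), d = 1082.
This is a case-control study: participants were sampled on outcome status, so risks in the source population cannot be estimated directly — relative risk is not valid here. The odds ratio is the appropriate measure.
OR = (a·d)/(b·c) = (726 × 1082) / (241 × 343) = 785532 / 82663 = 9.50282

9.50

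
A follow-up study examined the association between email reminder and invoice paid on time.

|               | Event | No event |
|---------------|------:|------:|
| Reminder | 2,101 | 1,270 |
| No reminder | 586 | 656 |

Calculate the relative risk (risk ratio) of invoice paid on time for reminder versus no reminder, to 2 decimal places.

Cells: a = 2101, b = 1270, c = 586, d = 656.
Risk in exposed = 2101/3371 = 0.62326; risk in unexposed = 586/1242 = 0.47182.
RR = 0.62326 / 0.47182 = 1.32096
The risk among the exposed is 1.32 times that among the unexposed.

1.32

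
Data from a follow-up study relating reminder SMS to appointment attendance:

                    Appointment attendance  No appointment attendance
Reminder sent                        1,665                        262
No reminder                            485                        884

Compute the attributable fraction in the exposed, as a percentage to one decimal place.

59.0

Cells: a = 1665, b = 262, c = 485, d = 884.
Risk in exposed = 1665/1927 = 0.86404; risk in unexposed = 485/1369 = 0.35427.
RR = 0.86404/0.35427 = 2.43890
AR% = (RR − 1)/RR × 100 = (2.43890 − 1)/2.43890 × 100 = 58.9979%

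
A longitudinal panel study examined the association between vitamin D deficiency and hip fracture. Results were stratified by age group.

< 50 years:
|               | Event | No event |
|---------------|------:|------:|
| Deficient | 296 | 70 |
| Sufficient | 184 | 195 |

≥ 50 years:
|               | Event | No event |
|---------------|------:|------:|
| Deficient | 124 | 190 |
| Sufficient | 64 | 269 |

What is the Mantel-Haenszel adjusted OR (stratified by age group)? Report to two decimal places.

3.58

OR_MH = Σ(aᵢdᵢ/nᵢ) / Σ(bᵢcᵢ/nᵢ), where nᵢ is the stratum total.
Stratum 1 (< 50 years): n = 745; a·d/n = 296·195/745 = 77.4765; b·c/n = 70·184/745 = 17.2886
Stratum 2 (≥ 50 years): n = 647; a·d/n = 124·269/647 = 51.5549; b·c/n = 190·64/647 = 18.7944
OR_MH = (77.4765 + 51.5549) / (17.2886 + 18.7944) = 129.0314 / 36.0830 = 3.57596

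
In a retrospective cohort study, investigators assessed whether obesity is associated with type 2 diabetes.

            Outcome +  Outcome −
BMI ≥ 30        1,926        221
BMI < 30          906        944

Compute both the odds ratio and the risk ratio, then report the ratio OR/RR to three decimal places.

Cells: a = 1926, b = 221, c = 906, d = 944.
OR = (1926·944)/(221·906) = 1818144/200226 = 9.08046
Risk in exposed = 1926/2147 = 0.89707; risk in unexposed = 906/1850 = 0.48973; RR = 1.83176
OR/RR = 9.08046 / 1.83176 = 4.95724
The outcome is not rare, so the OR lies further from 1 than the RR.

4.957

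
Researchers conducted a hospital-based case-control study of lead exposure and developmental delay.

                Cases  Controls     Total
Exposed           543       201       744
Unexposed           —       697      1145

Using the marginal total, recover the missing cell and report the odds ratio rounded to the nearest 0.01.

4.20

The missing cell is in the unexposed row: 1145 − 697 = 448.
So a = 543, b = 201, c = 448, d = 697.
OR = (a·d)/(b·c) = (543 × 697) / (201 × 448) = 378471 / 90048 = 4.20299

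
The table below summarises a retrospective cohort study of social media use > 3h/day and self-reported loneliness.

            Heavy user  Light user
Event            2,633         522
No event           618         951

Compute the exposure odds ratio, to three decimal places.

Reading the table with exposure as columns: a = 2633 (Heavy user, case), b = 618 (Heavy user, non-case), c = 522 (Light user, case), d = 951.
OR = (a·d)/(b·c) = (2633 × 951) / (618 × 522) = 2503983 / 322596 = 7.76198
The odds of self-reported loneliness are about 7.76 times as high in the heavy user group.

7.762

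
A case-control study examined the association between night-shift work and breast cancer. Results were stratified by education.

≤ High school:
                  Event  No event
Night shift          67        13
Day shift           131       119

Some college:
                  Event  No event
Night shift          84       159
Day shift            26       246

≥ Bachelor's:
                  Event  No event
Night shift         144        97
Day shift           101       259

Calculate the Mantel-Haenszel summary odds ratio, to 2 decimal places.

4.28

OR_MH = Σ(aᵢdᵢ/nᵢ) / Σ(bᵢcᵢ/nᵢ), where nᵢ is the stratum total.
Stratum 1 (≤ High school): n = 330; a·d/n = 67·119/330 = 24.1606; b·c/n = 13·131/330 = 5.1606
Stratum 2 (Some college): n = 515; a·d/n = 84·246/515 = 40.1243; b·c/n = 159·26/515 = 8.0272
Stratum 3 (≥ Bachelor's): n = 601; a·d/n = 144·259/601 = 62.0566; b·c/n = 97·101/601 = 16.3012
OR_MH = (24.1606 + 40.1243 + 62.0566) / (5.1606 + 8.0272 + 16.3012) = 126.3415 / 29.4890 = 4.28437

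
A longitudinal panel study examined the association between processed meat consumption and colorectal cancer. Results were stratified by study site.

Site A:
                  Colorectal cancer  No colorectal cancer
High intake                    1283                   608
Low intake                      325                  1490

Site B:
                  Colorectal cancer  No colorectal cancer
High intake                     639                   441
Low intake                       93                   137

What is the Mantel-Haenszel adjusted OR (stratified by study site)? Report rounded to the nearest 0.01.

6.89

OR_MH = Σ(aᵢdᵢ/nᵢ) / Σ(bᵢcᵢ/nᵢ), where nᵢ is the stratum total.
Stratum 1 (Site A): n = 3706; a·d/n = 1283·1490/3706 = 515.8311; b·c/n = 608·325/3706 = 53.3189
Stratum 2 (Site B): n = 1310; a·d/n = 639·137/1310 = 66.8267; b·c/n = 441·93/1310 = 31.3076
OR_MH = (515.8311 + 66.8267) / (53.3189 + 31.3076) = 582.6578 / 84.6266 = 6.88505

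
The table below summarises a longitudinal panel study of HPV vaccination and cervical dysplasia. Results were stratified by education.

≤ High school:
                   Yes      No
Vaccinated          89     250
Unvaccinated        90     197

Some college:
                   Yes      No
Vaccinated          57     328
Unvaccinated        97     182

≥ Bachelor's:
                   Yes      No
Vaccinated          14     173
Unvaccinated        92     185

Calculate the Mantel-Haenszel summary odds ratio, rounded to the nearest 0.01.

OR_MH = Σ(aᵢdᵢ/nᵢ) / Σ(bᵢcᵢ/nᵢ), where nᵢ is the stratum total.
Stratum 1 (≤ High school): n = 626; a·d/n = 89·197/626 = 28.0080; b·c/n = 250·90/626 = 35.9425
Stratum 2 (Some college): n = 664; a·d/n = 57·182/664 = 15.6235; b·c/n = 328·97/664 = 47.9157
Stratum 3 (≥ Bachelor's): n = 464; a·d/n = 14·185/464 = 5.5819; b·c/n = 173·92/464 = 34.3017
OR_MH = (28.0080 + 15.6235 + 5.5819) / (35.9425 + 47.9157 + 34.3017) = 49.2134 / 118.1599 = 0.41650

0.42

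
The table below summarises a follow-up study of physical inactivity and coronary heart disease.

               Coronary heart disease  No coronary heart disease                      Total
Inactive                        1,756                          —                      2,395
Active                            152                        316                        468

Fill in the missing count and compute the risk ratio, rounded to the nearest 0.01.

The missing cell is in the exposed row: 2395 − 1756 = 639.
So a = 1756, b = 639, c = 152, d = 316.
RR = [a/(a+b)] / [c/(c+d)] = (1756/2395) / (152/468) = 0.73319/0.32479 = 2.25747

2.26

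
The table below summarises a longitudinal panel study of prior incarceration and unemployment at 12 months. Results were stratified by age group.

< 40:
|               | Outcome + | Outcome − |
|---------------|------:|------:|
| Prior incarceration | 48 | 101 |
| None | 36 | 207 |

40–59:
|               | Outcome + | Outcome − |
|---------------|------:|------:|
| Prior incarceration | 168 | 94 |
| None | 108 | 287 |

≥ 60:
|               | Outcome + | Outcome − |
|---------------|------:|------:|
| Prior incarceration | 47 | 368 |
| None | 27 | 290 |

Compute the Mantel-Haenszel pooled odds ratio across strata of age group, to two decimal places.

3.06

OR_MH = Σ(aᵢdᵢ/nᵢ) / Σ(bᵢcᵢ/nᵢ), where nᵢ is the stratum total.
Stratum 1 (< 40): n = 392; a·d/n = 48·207/392 = 25.3469; b·c/n = 101·36/392 = 9.2755
Stratum 2 (40–59): n = 657; a·d/n = 168·287/657 = 73.3881; b·c/n = 94·108/657 = 15.4521
Stratum 3 (≥ 60): n = 732; a·d/n = 47·290/732 = 18.6202; b·c/n = 368·27/732 = 13.5738
OR_MH = (25.3469 + 73.3881 + 18.6202) / (9.2755 + 15.4521 + 13.5738) = 117.3553 / 38.3013 = 3.06400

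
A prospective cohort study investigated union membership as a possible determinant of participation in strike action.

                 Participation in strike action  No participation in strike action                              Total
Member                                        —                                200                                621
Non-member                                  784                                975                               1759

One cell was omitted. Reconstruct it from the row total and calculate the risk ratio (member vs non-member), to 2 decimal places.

The missing cell is in the exposed row: 621 − 200 = 421.
So a = 421, b = 200, c = 784, d = 975.
RR = [a/(a+b)] / [c/(c+d)] = (421/621) / (784/1759) = 0.67794/0.44571 = 1.52104

1.52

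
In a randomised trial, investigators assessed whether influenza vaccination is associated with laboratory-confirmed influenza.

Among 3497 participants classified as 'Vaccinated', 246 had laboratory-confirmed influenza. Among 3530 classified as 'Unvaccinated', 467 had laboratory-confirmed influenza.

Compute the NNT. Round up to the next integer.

Risk in treated group = 246/3497 = 0.07035; risk in control = 467/3530 = 0.13229.
Absolute risk reduction = 0.13229 − 0.07035 = 0.06195
NNT = 1 / ARR = 1 / 0.06195 = 16.142 → round up → 17

17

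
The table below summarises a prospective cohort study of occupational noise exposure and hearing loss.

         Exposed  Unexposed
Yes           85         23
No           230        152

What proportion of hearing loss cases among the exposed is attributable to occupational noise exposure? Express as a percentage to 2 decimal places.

Reading the table with exposure as columns: a = 85 (Exposed, case), b = 230 (Exposed, non-case), c = 23 (Unexposed, case), d = 152.
Risk in exposed = 85/315 = 0.26984; risk in unexposed = 23/175 = 0.13143.
RR = 0.26984/0.13143 = 2.05314
AR% = (RR − 1)/RR × 100 = (2.05314 − 1)/2.05314 × 100 = 51.2941%

51.29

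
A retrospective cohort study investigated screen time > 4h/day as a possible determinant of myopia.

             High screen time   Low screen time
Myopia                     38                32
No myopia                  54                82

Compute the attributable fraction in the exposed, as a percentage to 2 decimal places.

Reading the table with exposure as columns: a = 38 (High screen time, case), b = 54 (High screen time, non-case), c = 32 (Low screen time, case), d = 82.
Risk in exposed = 38/92 = 0.41304; risk in unexposed = 32/114 = 0.28070.
RR = 0.41304/0.28070 = 1.47147
AR% = (RR − 1)/RR × 100 = (1.47147 − 1)/1.47147 × 100 = 32.0406%

32.04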